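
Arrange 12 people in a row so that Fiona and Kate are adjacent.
Treat as block: (12-1)! × 2! = 39916800 × 2 = 79833600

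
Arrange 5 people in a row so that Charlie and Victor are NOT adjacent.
Total - adjacent = 5! - (5-1)!×2 = 120 - 48 = 72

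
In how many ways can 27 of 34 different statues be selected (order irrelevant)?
C(34,27) = 34!/(27!×7!) = 5379616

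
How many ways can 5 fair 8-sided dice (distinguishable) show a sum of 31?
Coefficient of x^31 in (x + x² + ... + x^8)^5. By inclusion-exclusion on dice exceeding 8: Σ_j (-1)^j C(5,j)·C(31-1-8j, 4) = C(5,0)·C(30,4) - C(5,1)·C(22,4) + C(5,2)·C(14,4) - C(5,3)·C(6,4) = 1·27405 - 5·7315 + 10·1001 - 10·15 = 690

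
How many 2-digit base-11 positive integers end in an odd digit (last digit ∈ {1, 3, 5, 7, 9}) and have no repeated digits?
Last∈{1,3,5,7,9}. Last=0: 0. Last nonzero: 5×9×P(9,0) = 45. Total = 45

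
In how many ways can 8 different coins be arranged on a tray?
8! = 40320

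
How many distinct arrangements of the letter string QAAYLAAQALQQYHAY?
16! / (4! × 2! × 6! × 3! × 1!) = 100900800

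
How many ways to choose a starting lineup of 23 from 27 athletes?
C(27,23) = 27!/(23!×4!) = 17550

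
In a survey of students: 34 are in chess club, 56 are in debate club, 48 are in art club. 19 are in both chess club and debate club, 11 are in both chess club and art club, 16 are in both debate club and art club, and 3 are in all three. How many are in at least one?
|A∪B∪C| = 34+56+48-19-11-16+3 = 95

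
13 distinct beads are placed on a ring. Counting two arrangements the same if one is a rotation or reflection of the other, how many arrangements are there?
(13-1)!/2 = 479001600/2 = 239500800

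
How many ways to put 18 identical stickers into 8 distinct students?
C(18+8-1, 8-1) = C(25, 7) = 480700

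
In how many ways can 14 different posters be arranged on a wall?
14! = 87178291200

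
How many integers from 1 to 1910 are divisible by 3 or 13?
⌊1910/3⌋ + ⌊1910/13⌋ - ⌊1910/39⌋ = 636 + 146 - 48 = 734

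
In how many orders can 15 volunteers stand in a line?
15! = 1307674368000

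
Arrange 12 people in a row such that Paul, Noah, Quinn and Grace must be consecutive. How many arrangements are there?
Treat the 4 as one block: (12-4+1)! × 4! = 362880 × 24 = 8709120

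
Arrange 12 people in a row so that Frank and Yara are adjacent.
Treat as block: (12-1)! × 2! = 39916800 × 2 = 79833600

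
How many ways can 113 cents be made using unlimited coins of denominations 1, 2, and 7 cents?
Coefficient of x^113 in 1/(1-x^1) · 1/(1-x^2) · 1/(1-x^7). Case on j = number of 7-cent coins (j = 0..16); remainder r = 113 - 7j is made from {1,2} in ⌊r/2⌋+1 ways. r = 113, 106, 99, 92, 85, 78, 71, 64, 57, 50, 43, 36, 29, 22, 15, 8, 1 → 57 + 54 + 50 + 47 + 43 + 40 + 36 + 33 + 29 + 26 + 22 + 19 + 15 + 12 + 8 + 5 + 1 = 497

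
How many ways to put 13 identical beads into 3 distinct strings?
C(13+3-1, 3-1) = C(15, 2) = 105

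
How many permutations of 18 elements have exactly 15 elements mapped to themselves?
Choose the 15 fixed points C(18,15) = 816, derange the rest: !3 = Σ_{j=0}^{3} (-1)^j·3!/j! = 6 - 6 + 3 - 1 = 2. Product = 816 × 2 = 1632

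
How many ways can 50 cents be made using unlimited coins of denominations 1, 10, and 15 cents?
Coefficient of x^50 in 1/(1-x^1) · 1/(1-x^10) · 1/(1-x^15). Case on j = number of 15-cent coins (j = 0..3); remainder r = 50 - 15j is made from {1,10} in ⌊r/10⌋+1 ways. r = 50, 35, 20, 5 → 6 + 4 + 3 + 1 = 14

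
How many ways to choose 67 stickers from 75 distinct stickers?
C(75,67) = 75!/(67!×8!) = 16871053725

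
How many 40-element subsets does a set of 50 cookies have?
C(50,40) = 50!/(40!×10!) = 10272278170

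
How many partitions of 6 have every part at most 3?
Let r_j(i) = number of partitions of i into parts ≤ j, for i = 0..6. r_1(i) = 1 for all i; r_j(i) = r_{j-1}(i) + r_j(i-j). Rows j = 2..3: ≤2: 1 1 2 2 3 3 4; ≤3: 1 1 2 3 4 5 7. r_3(6) = 7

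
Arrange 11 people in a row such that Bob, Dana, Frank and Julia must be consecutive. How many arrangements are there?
Treat the 4 as one block: (11-4+1)! × 4! = 40320 × 24 = 967680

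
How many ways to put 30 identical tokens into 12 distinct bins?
C(30+12-1, 12-1) = C(41, 11) = 3159461968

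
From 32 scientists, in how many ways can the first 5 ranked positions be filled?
P(32,5) = 32!/(32-5)! = 24165120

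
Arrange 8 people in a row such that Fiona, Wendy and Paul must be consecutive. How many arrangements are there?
Treat the 3 as one block: (8-3+1)! × 3! = 720 × 6 = 4320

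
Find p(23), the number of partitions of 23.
Pentagonal recurrence p(n) = p(n-1) + p(n-2) - p(n-5) - p(n-7) + p(n-12) + p(n-15) - ... gives p(0..22) = 1, 1, 2, 3, 5, 7, 11, 15, 22, 30, 42, 56, 77, 101, 135, 176, 231, 297, 385, 490, 627, 792, 1002. p(23) = p(22) + p(21) - p(18) - p(16) + p(11) + p(8) - p(1) = 1002 + 792 - 385 - 231 + 56 + 22 - 1 = 1255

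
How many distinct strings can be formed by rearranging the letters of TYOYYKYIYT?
10! / (2! × 1! × 5! × 1! × 1!) = 15120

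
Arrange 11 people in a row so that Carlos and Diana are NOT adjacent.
Total - adjacent = 11! - (11-1)!×2 = 39916800 - 7257600 = 32659200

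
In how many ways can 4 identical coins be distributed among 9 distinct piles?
C(4+9-1, 9-1) = C(12, 8) = 495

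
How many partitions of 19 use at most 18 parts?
By conjugation, equals partitions of 19 into parts ≤ 18. Let r_j(i) = number of partitions of i into parts ≤ j, for i = 0..19. r_1(i) = 1 for all i; r_j(i) = r_{j-1}(i) + r_j(i-j). Rows j = 2..18: ≤2: 1 1 2 2 3 3 4 4 5 5 6 6 7 7 8 8 9 9 10 10; ≤3: 1 1 2 3 4 5 7 8 10 12 14 16 19 21 24 27 30 33 37 40; ≤4: 1 1 2 3 5 6 9 11 15 18 23 27 34 39 47 54 64 72 84 94; ≤5: 1 1 2 3 5 7 10 13 18 23 30 37 47 57 70 84 101 119 141 164; ≤6: 1 1 2 3 5 7 11 14 20 26 35 44 58 71 90 110 136 163 199 235; ≤7: 1 1 2 3 5 7 11 15 21 28 38 49 65 82 105 131 164 201 248 300; ≤8: 1 1 2 3 5 7 11 15 22 29 40 52 70 89 116 146 186 230 288 352; ≤9: 1 1 2 3 5 7 11 15 22 30 41 54 73 94 123 157 201 252 318 393; ≤10: 1 1 2 3 5 7 11 15 22 30 42 55 75 97 128 164 212 267 340 423; ≤11: 1 1 2 3 5 7 11 15 22 30 42 56 76 99 131 169 219 278 355 445; ≤12: 1 1 2 3 5 7 11 15 22 30 42 56 77 100 133 172 224 285 366 460; ≤13: 1 1 2 3 5 7 11 15 22 30 42 56 77 101 134 174 227 290 373 471; ≤14: 1 1 2 3 5 7 11 15 22 30 42 56 77 101 135 175 229 293 378 478; ≤15: 1 1 2 3 5 7 11 15 22 30 42 56 77 101 135 176 230 295 381 483; ≤16: 1 1 2 3 5 7 11 15 22 30 42 56 77 101 135 176 231 296 383 486; ≤17: 1 1 2 3 5 7 11 15 22 30 42 56 77 101 135 176 231 297 384 488; ≤18: 1 1 2 3 5 7 11 15 22 30 42 56 77 101 135 176 231 297 385 489. r_18(19) = 489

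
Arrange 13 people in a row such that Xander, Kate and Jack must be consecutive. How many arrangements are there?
Treat the 3 as one block: (13-3+1)! × 3! = 39916800 × 6 = 239500800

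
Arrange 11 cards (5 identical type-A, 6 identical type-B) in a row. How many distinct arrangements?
11! / (5! × 6!) = 462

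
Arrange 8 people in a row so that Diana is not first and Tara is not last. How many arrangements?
By inclusion-exclusion: 8! - 2×(8-1)! + (8-2)! = 40320 - 10080 + 720 = 30960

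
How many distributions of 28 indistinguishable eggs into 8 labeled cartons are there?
C(28+8-1, 8-1) = C(35, 7) = 6724520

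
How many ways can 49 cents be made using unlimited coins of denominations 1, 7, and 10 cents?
Coefficient of x^49 in 1/(1-x^1) · 1/(1-x^7) · 1/(1-x^10). Case on j = number of 10-cent coins (j = 0..4); remainder r = 49 - 10j is made from {1,7} in ⌊r/7⌋+1 ways. r = 49, 39, 29, 19, 9 → 8 + 6 + 5 + 3 + 2 = 24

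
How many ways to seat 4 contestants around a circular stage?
Circular: fix one position, arrange the rest. (4-1)! = 6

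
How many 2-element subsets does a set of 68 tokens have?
C(68,2) = 68!/(2!×66!) = 2278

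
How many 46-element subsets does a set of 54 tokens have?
C(54,46) = 54!/(46!×8!) = 1040465790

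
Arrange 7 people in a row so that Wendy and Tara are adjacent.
Treat as block: (7-1)! × 2! = 720 × 2 = 1440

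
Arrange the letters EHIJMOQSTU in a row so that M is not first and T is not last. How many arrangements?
By inclusion-exclusion: 10! - 2×(10-1)! + (10-2)! = 3628800 - 725760 + 40320 = 2943360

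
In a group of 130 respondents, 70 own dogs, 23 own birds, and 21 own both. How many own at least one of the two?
|A∪B| = |A| + |B| - |A∩B| = 70 + 23 - 21 = 72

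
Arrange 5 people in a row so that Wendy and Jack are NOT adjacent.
Total - adjacent = 5! - (5-1)!×2 = 120 - 48 = 72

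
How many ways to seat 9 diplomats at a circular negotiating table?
Circular: fix one position, arrange the rest. (9-1)! = 40320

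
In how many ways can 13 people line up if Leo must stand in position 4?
Fix one position: (13-1)! = 479001600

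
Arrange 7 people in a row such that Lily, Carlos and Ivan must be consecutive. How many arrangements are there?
Treat the 3 as one block: (7-3+1)! × 3! = 120 × 6 = 720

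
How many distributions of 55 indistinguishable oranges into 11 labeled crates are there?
C(55+11-1, 11-1) = C(65, 10) = 179013799328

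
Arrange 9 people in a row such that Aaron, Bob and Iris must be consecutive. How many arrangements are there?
Treat the 3 as one block: (9-3+1)! × 3! = 5040 × 6 = 30240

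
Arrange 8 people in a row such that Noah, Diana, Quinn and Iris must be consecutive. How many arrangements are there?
Treat the 4 as one block: (8-4+1)! × 4! = 120 × 24 = 2880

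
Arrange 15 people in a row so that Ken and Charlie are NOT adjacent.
Total - adjacent = 15! - (15-1)!×2 = 1307674368000 - 174356582400 = 1133317785600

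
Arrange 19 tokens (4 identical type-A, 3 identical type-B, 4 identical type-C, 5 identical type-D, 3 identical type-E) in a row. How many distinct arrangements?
19! / (4! × 3! × 4! × 5! × 3!) = 48886437600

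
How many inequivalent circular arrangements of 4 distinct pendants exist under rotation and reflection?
(4-1)!/2 = 6/2 = 3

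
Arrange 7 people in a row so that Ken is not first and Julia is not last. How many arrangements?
By inclusion-exclusion: 7! - 2×(7-1)! + (7-2)! = 5040 - 1440 + 120 = 3720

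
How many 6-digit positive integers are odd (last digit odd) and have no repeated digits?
Last∈{1,3,5,7,9}. Last=0: 0. Last nonzero: 5×8×P(8,4) = 67200. Total = 67200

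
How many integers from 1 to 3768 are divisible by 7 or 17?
⌊3768/7⌋ + ⌊3768/17⌋ - ⌊3768/119⌋ = 538 + 221 - 31 = 728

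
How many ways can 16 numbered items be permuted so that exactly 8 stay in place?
Choose the 8 fixed points C(16,8) = 12870, derange the rest: !8 = Σ_{j=0}^{8} (-1)^j·8!/j! = 40320 - 40320 + 20160 - 6720 + 1680 - 336 + 56 - 8 + 1 = 14833. Product = 12870 × 14833 = 190900710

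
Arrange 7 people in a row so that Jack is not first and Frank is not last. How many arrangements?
By inclusion-exclusion: 7! - 2×(7-1)! + (7-2)! = 5040 - 1440 + 120 = 3720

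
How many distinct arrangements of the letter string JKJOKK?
6! / (3! × 2! × 1!) = 60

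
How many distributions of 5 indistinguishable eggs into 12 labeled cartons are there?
C(5+12-1, 12-1) = C(16, 11) = 4368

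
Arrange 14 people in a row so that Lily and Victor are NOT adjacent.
Total - adjacent = 14! - (14-1)!×2 = 87178291200 - 12454041600 = 74724249600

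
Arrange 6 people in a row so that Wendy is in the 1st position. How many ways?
Fix one position: (6-1)! = 120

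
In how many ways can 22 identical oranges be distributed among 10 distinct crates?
C(22+10-1, 10-1) = C(31, 9) = 20160075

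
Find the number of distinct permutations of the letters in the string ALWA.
4! / (2! × 1! × 1!) = 12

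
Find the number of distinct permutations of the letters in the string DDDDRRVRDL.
10! / (3! × 1! × 1! × 5!) = 5040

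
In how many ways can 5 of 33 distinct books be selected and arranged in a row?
P(33,5) = 33!/(33-5)! = 28480320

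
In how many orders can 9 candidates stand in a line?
9! = 362880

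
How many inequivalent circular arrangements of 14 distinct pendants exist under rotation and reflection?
(14-1)!/2 = 6227020800/2 = 3113510400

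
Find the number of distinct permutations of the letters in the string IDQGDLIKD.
9! / (1! × 3! × 1! × 1! × 2! × 1!) = 30240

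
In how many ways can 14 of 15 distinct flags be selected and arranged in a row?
P(15,14) = 15!/(15-14)! = 1307674368000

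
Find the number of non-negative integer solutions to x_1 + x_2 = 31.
C(31+2-1, 2-1) = C(32, 1) = 32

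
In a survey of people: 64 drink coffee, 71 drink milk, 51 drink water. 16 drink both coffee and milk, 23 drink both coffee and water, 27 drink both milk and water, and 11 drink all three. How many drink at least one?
|A∪B∪C| = 64+71+51-16-23-27+11 = 131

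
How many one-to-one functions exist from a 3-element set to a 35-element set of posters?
P(35,3) = 35!/(35-3)! = 39270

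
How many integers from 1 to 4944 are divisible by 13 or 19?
⌊4944/13⌋ + ⌊4944/19⌋ - ⌊4944/247⌋ = 380 + 260 - 20 = 620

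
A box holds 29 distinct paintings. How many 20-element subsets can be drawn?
C(29,20) = 29!/(20!×9!) = 10015005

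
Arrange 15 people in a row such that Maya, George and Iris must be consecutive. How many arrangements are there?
Treat the 3 as one block: (15-3+1)! × 3! = 6227020800 × 6 = 37362124800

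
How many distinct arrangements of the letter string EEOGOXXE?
8! / (3! × 2! × 2! × 1!) = 1680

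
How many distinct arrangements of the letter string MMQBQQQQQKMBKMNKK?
17! / (4! × 4! × 2! × 6! × 1!) = 428828400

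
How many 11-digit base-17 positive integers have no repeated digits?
First digit: 16 choices (nonzero). Then descending: 16 × 16 × 15 × 14 × 13 × 12 × 11 × 10 × 9 × 8 × 7 = 464950886400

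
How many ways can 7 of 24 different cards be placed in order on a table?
P(24,7) = 24!/(24-7)! = 1744364160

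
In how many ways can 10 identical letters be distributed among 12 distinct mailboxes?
C(10+12-1, 12-1) = C(21, 11) = 352716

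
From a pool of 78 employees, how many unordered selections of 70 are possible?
C(78,70) = 78!/(70!×8!) = 23446881315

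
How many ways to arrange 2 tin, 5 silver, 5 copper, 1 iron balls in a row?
13! / (2! × 5! × 5! × 1!) = 216216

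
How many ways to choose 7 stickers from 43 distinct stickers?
C(43,7) = 43!/(7!×36!) = 32224114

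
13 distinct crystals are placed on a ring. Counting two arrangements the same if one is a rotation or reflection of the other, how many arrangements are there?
(13-1)!/2 = 479001600/2 = 239500800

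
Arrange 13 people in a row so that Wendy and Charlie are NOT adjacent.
Total - adjacent = 13! - (13-1)!×2 = 6227020800 - 958003200 = 5269017600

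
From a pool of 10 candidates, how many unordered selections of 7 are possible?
C(10,7) = 10!/(7!×3!) = 120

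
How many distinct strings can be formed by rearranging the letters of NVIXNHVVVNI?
11! / (2! × 4! × 1! × 3! × 1!) = 138600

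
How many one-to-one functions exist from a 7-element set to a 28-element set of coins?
P(28,7) = 28!/(28-7)! = 5967561600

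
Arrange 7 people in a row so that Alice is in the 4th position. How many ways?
Fix one position: (7-1)! = 720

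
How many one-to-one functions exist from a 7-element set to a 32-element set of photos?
P(32,7) = 32!/(32-7)! = 16963914240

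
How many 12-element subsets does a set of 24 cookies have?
C(24,12) = 24!/(12!×12!) = 2704156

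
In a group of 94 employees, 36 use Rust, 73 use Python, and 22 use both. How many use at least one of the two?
|A∪B| = |A| + |B| - |A∩B| = 36 + 73 - 22 = 87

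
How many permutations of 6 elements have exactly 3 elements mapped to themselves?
Choose the 3 fixed points C(6,3) = 20, derange the rest: !3 = Σ_{j=0}^{3} (-1)^j·3!/j! = 6 - 6 + 3 - 1 = 2. Product = 20 × 2 = 40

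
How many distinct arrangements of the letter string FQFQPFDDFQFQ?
12! / (1! × 5! × 4! × 2!) = 83160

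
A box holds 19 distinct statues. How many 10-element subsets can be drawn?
C(19,10) = 19!/(10!×9!) = 92378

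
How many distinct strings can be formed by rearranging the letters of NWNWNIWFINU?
11! / (2! × 1! × 1! × 4! × 3!) = 138600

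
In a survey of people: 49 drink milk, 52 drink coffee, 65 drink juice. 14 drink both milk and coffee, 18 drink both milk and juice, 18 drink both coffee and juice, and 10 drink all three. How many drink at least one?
|A∪B∪C| = 49+52+65-14-18-18+10 = 126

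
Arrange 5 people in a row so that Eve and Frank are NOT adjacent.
Total - adjacent = 5! - (5-1)!×2 = 120 - 48 = 72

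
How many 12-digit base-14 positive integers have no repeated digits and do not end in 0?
Last digit: 13 nonzero choices. First digit: 12 (nonzero, ≠last). Middle 10: P(12,10) = 239500800. Total = 37362124800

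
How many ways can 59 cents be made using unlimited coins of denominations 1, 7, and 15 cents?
Coefficient of x^59 in 1/(1-x^1) · 1/(1-x^7) · 1/(1-x^15). Case on j = number of 15-cent coins (j = 0..3); remainder r = 59 - 15j is made from {1,7} in ⌊r/7⌋+1 ways. r = 59, 44, 29, 14 → 9 + 7 + 5 + 3 = 24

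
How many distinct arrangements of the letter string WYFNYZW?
7! / (2! × 1! × 2! × 1! × 1!) = 1260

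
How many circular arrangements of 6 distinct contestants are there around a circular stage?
Circular: fix one position, arrange the rest. (6-1)! = 120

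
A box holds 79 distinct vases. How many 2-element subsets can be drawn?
C(79,2) = 79!/(2!×77!) = 3081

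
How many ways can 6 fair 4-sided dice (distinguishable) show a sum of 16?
Coefficient of x^16 in (x + x² + ... + x^4)^6. By inclusion-exclusion on dice exceeding 4: Σ_j (-1)^j C(6,j)·C(16-1-4j, 5) = C(6,0)·C(15,5) - C(6,1)·C(11,5) + C(6,2)·C(7,5) = 1·3003 - 6·462 + 15·21 = 546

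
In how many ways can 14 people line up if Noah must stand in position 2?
Fix one position: (14-1)! = 6227020800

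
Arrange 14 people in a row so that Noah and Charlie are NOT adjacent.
Total - adjacent = 14! - (14-1)!×2 = 87178291200 - 12454041600 = 74724249600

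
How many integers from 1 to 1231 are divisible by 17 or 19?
⌊1231/17⌋ + ⌊1231/19⌋ - ⌊1231/323⌋ = 72 + 64 - 3 = 133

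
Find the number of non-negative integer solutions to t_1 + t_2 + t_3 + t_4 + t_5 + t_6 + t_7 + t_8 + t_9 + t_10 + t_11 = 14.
C(14+11-1, 11-1) = C(24, 10) = 1961256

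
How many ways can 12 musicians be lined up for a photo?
12! = 479001600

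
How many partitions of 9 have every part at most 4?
Let r_j(i) = number of partitions of i into parts ≤ j, for i = 0..9. r_1(i) = 1 for all i; r_j(i) = r_{j-1}(i) + r_j(i-j). Rows j = 2..4: ≤2: 1 1 2 2 3 3 4 4 5 5; ≤3: 1 1 2 3 4 5 7 8 10 12; ≤4: 1 1 2 3 5 6 9 11 15 18. r_4(9) = 18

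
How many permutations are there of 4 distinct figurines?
4! = 24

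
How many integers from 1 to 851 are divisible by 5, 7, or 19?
⌊851/5⌋+⌊851/7⌋+⌊851/19⌋ - ⌊851/35⌋-⌊851/95⌋-⌊851/133⌋ + ⌊851/665⌋ = 170+121+44 - 24-8-6 + 1 = 298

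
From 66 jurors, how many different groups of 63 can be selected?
C(66,63) = 66!/(63!×3!) = 45760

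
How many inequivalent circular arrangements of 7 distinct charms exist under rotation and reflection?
(7-1)!/2 = 720/2 = 360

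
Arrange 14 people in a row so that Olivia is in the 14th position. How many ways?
Fix one position: (14-1)! = 6227020800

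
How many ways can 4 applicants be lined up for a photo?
4! = 24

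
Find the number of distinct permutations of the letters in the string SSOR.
4! / (2! × 1! × 1!) = 12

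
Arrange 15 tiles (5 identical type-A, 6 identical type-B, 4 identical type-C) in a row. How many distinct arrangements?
15! / (5! × 6! × 4!) = 630630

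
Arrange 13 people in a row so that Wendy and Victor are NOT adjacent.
Total - adjacent = 13! - (13-1)!×2 = 6227020800 - 958003200 = 5269017600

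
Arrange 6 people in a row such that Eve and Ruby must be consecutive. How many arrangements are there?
Treat the 2 as one block: (6-2+1)! × 2! = 120 × 2 = 240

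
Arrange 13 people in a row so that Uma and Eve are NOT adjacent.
Total - adjacent = 13! - (13-1)!×2 = 6227020800 - 958003200 = 5269017600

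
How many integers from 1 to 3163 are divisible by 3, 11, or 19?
⌊3163/3⌋+⌊3163/11⌋+⌊3163/19⌋ - ⌊3163/33⌋-⌊3163/57⌋-⌊3163/209⌋ + ⌊3163/627⌋ = 1054+287+166 - 95-55-15 + 5 = 1347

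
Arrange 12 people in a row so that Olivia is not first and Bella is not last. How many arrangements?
By inclusion-exclusion: 12! - 2×(12-1)! + (12-2)! = 479001600 - 79833600 + 3628800 = 402796800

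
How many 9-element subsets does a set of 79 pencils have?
C(79,9) = 79!/(9!×70!) = 205811513765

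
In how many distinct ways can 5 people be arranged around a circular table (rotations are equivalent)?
Circular: fix one position, arrange the rest. (5-1)! = 24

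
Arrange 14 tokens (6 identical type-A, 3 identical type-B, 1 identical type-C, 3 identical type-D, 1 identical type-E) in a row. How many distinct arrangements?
14! / (6! × 3! × 1! × 3! × 1!) = 3363360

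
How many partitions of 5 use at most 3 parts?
By conjugation, equals partitions of 5 into parts ≤ 3. Let r_j(i) = number of partitions of i into parts ≤ j, for i = 0..5. r_1(i) = 1 for all i; r_j(i) = r_{j-1}(i) + r_j(i-j). Rows j = 2..3: ≤2: 1 1 2 2 3 3; ≤3: 1 1 2 3 4 5. r_3(5) = 5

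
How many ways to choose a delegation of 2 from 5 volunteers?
C(5,2) = 5!/(2!×3!) = 10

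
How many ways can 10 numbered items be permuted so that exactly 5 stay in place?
Choose the 5 fixed points C(10,5) = 252, derange the rest: !5 = Σ_{j=0}^{5} (-1)^j·5!/j! = 120 - 120 + 60 - 20 + 5 - 1 = 44. Product = 252 × 44 = 11088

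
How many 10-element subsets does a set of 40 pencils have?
C(40,10) = 40!/(10!×30!) = 847660528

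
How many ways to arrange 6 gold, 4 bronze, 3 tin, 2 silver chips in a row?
15! / (6! × 4! × 3! × 2!) = 6306300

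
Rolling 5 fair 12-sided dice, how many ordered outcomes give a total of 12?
Coefficient of x^12 in (x + x² + ... + x^12)^5. By inclusion-exclusion on dice exceeding 12: Σ_j (-1)^j C(5,j)·C(12-1-12j, 4) = C(5,0)·C(11,4) = 1·330 = 330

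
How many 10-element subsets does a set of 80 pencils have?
C(80,10) = 80!/(10!×70!) = 1646492110120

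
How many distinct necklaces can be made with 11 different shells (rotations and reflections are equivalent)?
(11-1)!/2 = 3628800/2 = 1814400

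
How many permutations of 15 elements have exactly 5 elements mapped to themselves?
Choose the 5 fixed points C(15,5) = 3003, derange the rest: !10 = Σ_{j=0}^{10} (-1)^j·10!/j! = 3628800 - 3628800 + 1814400 - 604800 + 151200 - 30240 + 5040 - 720 + 90 - 10 + 1 = 1334961. Product = 3003 × 1334961 = 4008887883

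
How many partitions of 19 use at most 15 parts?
By conjugation, equals partitions of 19 into parts ≤ 15. Let r_j(i) = number of partitions of i into parts ≤ j, for i = 0..19. r_1(i) = 1 for all i; r_j(i) = r_{j-1}(i) + r_j(i-j). Rows j = 2..15: ≤2: 1 1 2 2 3 3 4 4 5 5 6 6 7 7 8 8 9 9 10 10; ≤3: 1 1 2 3 4 5 7 8 10 12 14 16 19 21 24 27 30 33 37 40; ≤4: 1 1 2 3 5 6 9 11 15 18 23 27 34 39 47 54 64 72 84 94; ≤5: 1 1 2 3 5 7 10 13 18 23 30 37 47 57 70 84 101 119 141 164; ≤6: 1 1 2 3 5 7 11 14 20 26 35 44 58 71 90 110 136 163 199 235; ≤7: 1 1 2 3 5 7 11 15 21 28 38 49 65 82 105 131 164 201 248 300; ≤8: 1 1 2 3 5 7 11 15 22 29 40 52 70 89 116 146 186 230 288 352; ≤9: 1 1 2 3 5 7 11 15 22 30 41 54 73 94 123 157 201 252 318 393; ≤10: 1 1 2 3 5 7 11 15 22 30 42 55 75 97 128 164 212 267 340 423; ≤11: 1 1 2 3 5 7 11 15 22 30 42 56 76 99 131 169 219 278 355 445; ≤12: 1 1 2 3 5 7 11 15 22 30 42 56 77 100 133 172 224 285 366 460; ≤13: 1 1 2 3 5 7 11 15 22 30 42 56 77 101 134 174 227 290 373 471; ≤14: 1 1 2 3 5 7 11 15 22 30 42 56 77 101 135 175 229 293 378 478; ≤15: 1 1 2 3 5 7 11 15 22 30 42 56 77 101 135 176 230 295 381 483. r_15(19) = 483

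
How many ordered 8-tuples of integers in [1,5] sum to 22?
Coefficient of x^22 in (x + x² + ... + x^5)^8. By inclusion-exclusion on dice exceeding 5: Σ_j (-1)^j C(8,j)·C(22-1-5j, 7) = C(8,0)·C(21,7) - C(8,1)·C(16,7) + C(8,2)·C(11,7) = 1·116280 - 8·11440 + 28·330 = 34000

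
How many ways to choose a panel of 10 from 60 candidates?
C(60,10) = 60!/(10!×50!) = 75394027566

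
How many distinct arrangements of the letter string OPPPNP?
6! / (1! × 4! × 1!) = 30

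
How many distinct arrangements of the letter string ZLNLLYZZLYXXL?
13! / (5! × 3! × 1! × 2! × 2!) = 2162160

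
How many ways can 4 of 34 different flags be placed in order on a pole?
P(34,4) = 34!/(34-4)! = 1113024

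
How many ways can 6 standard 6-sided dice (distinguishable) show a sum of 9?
Coefficient of x^9 in (x + x² + ... + x^6)^6. By inclusion-exclusion on dice exceeding 6: Σ_j (-1)^j C(6,j)·C(9-1-6j, 5) = C(6,0)·C(8,5) = 1·56 = 56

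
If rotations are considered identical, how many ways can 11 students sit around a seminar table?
Circular: fix one position, arrange the rest. (11-1)! = 3628800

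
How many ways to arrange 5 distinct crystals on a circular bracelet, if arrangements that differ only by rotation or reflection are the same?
(5-1)!/2 = 24/2 = 12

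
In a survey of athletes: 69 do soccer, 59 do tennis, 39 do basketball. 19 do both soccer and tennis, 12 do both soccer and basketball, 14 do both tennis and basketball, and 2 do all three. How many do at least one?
|A∪B∪C| = 69+59+39-19-12-14+2 = 124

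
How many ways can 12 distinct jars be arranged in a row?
12! = 479001600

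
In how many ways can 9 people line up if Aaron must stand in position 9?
Fix one position: (9-1)! = 40320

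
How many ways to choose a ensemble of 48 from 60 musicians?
C(60,48) = 60!/(48!×12!) = 1399358844975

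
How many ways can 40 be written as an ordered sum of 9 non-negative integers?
C(40+9-1, 9-1) = C(48, 8) = 377348994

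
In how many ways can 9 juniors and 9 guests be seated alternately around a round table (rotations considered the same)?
Fix one of the juniors: (9-1)! ways for the remaining juniors, × 9! ways for the guests = 40320 × 362880 = 14631321600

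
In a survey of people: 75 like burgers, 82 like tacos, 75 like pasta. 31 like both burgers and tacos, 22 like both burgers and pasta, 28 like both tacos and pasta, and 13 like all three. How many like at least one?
|A∪B∪C| = 75+82+75-31-22-28+13 = 164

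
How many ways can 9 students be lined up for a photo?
9! = 362880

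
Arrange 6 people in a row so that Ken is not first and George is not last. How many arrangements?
By inclusion-exclusion: 6! - 2×(6-1)! + (6-2)! = 720 - 240 + 24 = 504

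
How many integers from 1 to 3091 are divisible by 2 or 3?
⌊3091/2⌋ + ⌊3091/3⌋ - ⌊3091/6⌋ = 1545 + 1030 - 515 = 2060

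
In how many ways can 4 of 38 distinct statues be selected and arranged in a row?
P(38,4) = 38!/(38-4)! = 1771560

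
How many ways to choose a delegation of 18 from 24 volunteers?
C(24,18) = 24!/(18!×6!) = 134596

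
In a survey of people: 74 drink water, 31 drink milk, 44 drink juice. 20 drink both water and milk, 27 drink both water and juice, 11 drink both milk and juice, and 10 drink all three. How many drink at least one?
|A∪B∪C| = 74+31+44-20-27-11+10 = 101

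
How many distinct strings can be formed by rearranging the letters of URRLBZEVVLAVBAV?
15! / (2! × 1! × 2! × 4! × 2! × 2! × 1! × 1!) = 3405402000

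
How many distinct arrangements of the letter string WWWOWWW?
7! / (1! × 6!) = 7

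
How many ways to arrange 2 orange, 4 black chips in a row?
6! / (2! × 4!) = 15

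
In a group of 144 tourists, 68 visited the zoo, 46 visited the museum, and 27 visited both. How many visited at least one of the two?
|A∪B| = |A| + |B| - |A∩B| = 68 + 46 - 27 = 87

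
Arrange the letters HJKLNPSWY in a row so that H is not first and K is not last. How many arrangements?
By inclusion-exclusion: 9! - 2×(9-1)! + (9-2)! = 362880 - 80640 + 5040 = 287280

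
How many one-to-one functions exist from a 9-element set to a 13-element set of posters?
P(13,9) = 13!/(13-9)! = 259459200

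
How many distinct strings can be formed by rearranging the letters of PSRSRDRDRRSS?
12! / (2! × 4! × 5! × 1!) = 83160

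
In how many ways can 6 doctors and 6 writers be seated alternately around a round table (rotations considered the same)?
Fix one of the doctors: (6-1)! ways for the remaining doctors, × 6! ways for the writers = 120 × 720 = 86400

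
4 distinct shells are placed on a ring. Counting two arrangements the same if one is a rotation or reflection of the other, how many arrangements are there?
(4-1)!/2 = 6/2 = 3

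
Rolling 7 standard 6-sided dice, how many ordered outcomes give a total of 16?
Coefficient of x^16 in (x + x² + ... + x^6)^7. By inclusion-exclusion on dice exceeding 6: Σ_j (-1)^j C(7,j)·C(16-1-6j, 6) = C(7,0)·C(15,6) - C(7,1)·C(9,6) = 1·5005 - 7·84 = 4417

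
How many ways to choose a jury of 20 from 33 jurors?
C(33,20) = 33!/(20!×13!) = 573166440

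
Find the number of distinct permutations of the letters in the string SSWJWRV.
7! / (1! × 1! × 1! × 2! × 2!) = 1260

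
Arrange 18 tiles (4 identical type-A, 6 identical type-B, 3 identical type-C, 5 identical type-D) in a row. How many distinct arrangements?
18! / (4! × 6! × 3! × 5!) = 514594080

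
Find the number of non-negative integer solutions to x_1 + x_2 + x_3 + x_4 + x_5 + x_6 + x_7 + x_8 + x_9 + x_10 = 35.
C(35+10-1, 10-1) = C(44, 9) = 708930508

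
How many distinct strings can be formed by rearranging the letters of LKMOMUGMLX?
10! / (2! × 1! × 1! × 1! × 1! × 3! × 1!) = 302400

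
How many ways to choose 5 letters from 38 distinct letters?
C(38,5) = 38!/(5!×33!) = 501942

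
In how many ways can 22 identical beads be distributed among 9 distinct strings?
C(22+9-1, 9-1) = C(30, 8) = 5852925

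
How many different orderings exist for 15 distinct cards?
15! = 1307674368000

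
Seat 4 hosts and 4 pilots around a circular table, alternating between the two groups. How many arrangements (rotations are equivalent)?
Fix one of the hosts: (4-1)! ways for the remaining hosts, × 4! ways for the pilots = 6 × 24 = 144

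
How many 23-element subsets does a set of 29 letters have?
C(29,23) = 29!/(23!×6!) = 475020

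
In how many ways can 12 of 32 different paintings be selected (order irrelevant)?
C(32,12) = 32!/(12!×20!) = 225792840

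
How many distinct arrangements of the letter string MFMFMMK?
7! / (2! × 1! × 4!) = 105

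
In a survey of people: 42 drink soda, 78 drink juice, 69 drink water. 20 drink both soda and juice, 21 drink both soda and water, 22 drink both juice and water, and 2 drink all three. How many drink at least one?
|A∪B∪C| = 42+78+69-20-21-22+2 = 128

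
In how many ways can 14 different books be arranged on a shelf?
14! = 87178291200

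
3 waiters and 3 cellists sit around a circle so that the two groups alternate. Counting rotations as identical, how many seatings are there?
Fix one of the waiters: (3-1)! ways for the remaining waiters, × 3! ways for the cellists = 2 × 6 = 12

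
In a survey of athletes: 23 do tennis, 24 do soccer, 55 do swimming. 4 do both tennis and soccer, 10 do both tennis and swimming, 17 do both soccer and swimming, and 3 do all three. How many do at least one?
|A∪B∪C| = 23+24+55-4-10-17+3 = 74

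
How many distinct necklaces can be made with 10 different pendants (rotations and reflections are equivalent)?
(10-1)!/2 = 362880/2 = 181440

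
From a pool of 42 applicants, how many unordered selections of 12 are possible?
C(42,12) = 42!/(12!×30!) = 11058116888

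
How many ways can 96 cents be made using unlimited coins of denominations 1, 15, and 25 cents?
Coefficient of x^96 in 1/(1-x^1) · 1/(1-x^15) · 1/(1-x^25). Case on j = number of 25-cent coins (j = 0..3); remainder r = 96 - 25j is made from {1,15} in ⌊r/15⌋+1 ways. r = 96, 71, 46, 21 → 7 + 5 + 4 + 2 = 18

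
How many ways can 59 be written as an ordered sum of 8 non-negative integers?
C(59+8-1, 8-1) = C(66, 7) = 778789440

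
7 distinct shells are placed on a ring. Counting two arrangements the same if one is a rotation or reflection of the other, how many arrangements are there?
(7-1)!/2 = 720/2 = 360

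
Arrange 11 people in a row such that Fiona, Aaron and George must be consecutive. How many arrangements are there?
Treat the 3 as one block: (11-3+1)! × 3! = 362880 × 6 = 2177280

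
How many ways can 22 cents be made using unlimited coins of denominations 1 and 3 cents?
Coefficient of x^22 in 1/(1-x^1) · 1/(1-x^3). Use j coins of 3 for j = 0..⌊22/3⌋ = 7, the rest in 1s: 7 + 1 = 8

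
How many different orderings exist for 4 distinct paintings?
4! = 24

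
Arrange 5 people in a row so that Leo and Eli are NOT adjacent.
Total - adjacent = 5! - (5-1)!×2 = 120 - 48 = 72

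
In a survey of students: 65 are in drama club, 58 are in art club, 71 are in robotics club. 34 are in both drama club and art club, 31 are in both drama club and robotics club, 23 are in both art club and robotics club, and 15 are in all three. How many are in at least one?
|A∪B∪C| = 65+58+71-34-31-23+15 = 121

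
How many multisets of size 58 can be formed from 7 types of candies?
C(58+7-1, 7-1) = C(64, 6) = 74974368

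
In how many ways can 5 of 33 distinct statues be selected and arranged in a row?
P(33,5) = 33!/(33-5)! = 28480320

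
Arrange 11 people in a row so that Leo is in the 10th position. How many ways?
Fix one position: (11-1)! = 3628800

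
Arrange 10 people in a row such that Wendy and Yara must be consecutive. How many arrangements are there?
Treat the 2 as one block: (10-2+1)! × 2! = 362880 × 2 = 725760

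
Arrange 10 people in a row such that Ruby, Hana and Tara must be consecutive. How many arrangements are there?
Treat the 3 as one block: (10-3+1)! × 3! = 40320 × 6 = 241920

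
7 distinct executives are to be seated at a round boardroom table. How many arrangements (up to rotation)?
Circular: fix one position, arrange the rest. (7-1)! = 720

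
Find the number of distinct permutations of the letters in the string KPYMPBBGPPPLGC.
14! / (1! × 2! × 1! × 2! × 1! × 5! × 1! × 1!) = 181621440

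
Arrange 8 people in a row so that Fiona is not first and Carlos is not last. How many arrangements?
By inclusion-exclusion: 8! - 2×(8-1)! + (8-2)! = 40320 - 10080 + 720 = 30960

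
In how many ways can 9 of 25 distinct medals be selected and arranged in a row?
P(25,9) = 25!/(25-9)! = 741354768000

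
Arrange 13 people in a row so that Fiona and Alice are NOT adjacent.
Total - adjacent = 13! - (13-1)!×2 = 6227020800 - 958003200 = 5269017600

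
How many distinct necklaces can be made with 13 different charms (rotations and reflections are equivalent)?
(13-1)!/2 = 479001600/2 = 239500800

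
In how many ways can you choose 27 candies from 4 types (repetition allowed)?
C(27+4-1, 4-1) = C(30, 3) = 4060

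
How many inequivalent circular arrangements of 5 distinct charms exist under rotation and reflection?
(5-1)!/2 = 24/2 = 12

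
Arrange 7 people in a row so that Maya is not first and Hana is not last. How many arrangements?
By inclusion-exclusion: 7! - 2×(7-1)! + (7-2)! = 5040 - 1440 + 120 = 3720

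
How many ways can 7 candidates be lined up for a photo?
7! = 5040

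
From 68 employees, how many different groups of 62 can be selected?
C(68,62) = 68!/(62!×6!) = 109453344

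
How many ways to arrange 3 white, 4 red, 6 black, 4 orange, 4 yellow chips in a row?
21! / (3! × 4! × 6! × 4! × 4!) = 855512658000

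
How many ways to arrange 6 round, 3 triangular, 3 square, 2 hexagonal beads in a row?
14! / (6! × 3! × 3! × 2!) = 1681680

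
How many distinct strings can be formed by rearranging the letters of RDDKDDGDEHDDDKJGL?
17! / (8! × 1! × 2! × 1! × 1! × 1! × 2! × 1!) = 2205403200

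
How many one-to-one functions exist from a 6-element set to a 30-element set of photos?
P(30,6) = 30!/(30-6)! = 427518000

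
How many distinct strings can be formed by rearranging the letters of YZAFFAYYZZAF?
12! / (3! × 3! × 3! × 3!) = 369600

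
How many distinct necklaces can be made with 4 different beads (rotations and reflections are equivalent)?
(4-1)!/2 = 6/2 = 3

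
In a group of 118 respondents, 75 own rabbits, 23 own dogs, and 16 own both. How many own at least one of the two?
|A∪B| = |A| + |B| - |A∩B| = 75 + 23 - 16 = 82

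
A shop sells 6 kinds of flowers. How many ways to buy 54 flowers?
C(54+6-1, 6-1) = C(59, 5) = 5006386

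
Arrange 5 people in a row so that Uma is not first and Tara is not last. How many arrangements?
By inclusion-exclusion: 5! - 2×(5-1)! + (5-2)! = 120 - 48 + 6 = 78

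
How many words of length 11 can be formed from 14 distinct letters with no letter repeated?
P(14,11) = 14!/(14-11)! = 14529715200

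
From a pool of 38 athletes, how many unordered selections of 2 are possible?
C(38,2) = 38!/(2!×36!) = 703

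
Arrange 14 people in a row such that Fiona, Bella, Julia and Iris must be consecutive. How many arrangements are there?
Treat the 4 as one block: (14-4+1)! × 4! = 39916800 × 24 = 958003200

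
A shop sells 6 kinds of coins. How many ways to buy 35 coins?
C(35+6-1, 6-1) = C(40, 5) = 658008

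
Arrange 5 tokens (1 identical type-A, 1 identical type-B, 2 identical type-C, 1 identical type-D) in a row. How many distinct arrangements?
5! / (1! × 1! × 2! × 1!) = 60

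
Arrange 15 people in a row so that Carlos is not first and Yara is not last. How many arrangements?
By inclusion-exclusion: 15! - 2×(15-1)! + (15-2)! = 1307674368000 - 174356582400 + 6227020800 = 1139544806400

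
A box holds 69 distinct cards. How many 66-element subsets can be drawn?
C(69,66) = 69!/(66!×3!) = 52394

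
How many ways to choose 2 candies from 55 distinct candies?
C(55,2) = 55!/(2!×53!) = 1485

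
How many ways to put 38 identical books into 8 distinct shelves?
C(38+8-1, 8-1) = C(45, 7) = 45379620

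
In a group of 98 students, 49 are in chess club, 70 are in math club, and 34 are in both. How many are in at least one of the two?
|A∪B| = |A| + |B| - |A∩B| = 49 + 70 - 34 = 85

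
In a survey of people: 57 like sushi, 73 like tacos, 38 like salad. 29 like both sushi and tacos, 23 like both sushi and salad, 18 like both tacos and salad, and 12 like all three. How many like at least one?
|A∪B∪C| = 57+73+38-29-23-18+12 = 110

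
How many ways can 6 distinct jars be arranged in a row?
6! = 720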